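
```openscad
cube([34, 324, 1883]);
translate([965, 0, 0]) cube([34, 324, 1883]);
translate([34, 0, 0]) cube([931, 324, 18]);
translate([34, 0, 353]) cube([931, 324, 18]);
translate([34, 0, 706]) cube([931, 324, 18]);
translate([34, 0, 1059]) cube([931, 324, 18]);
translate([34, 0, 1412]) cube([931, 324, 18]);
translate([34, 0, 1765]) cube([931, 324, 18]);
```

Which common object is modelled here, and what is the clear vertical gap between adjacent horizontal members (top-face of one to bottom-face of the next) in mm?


A bookshelf. The clear shelf gap is 335 mm.

Two tall side panels with 6 horizontal boards between them — a bookshelf. The first two shelf undersides are at z = 0 and z = 353; with shelf thickness 18, the clear gap is 353 − 0 − 18 = 335 mm.


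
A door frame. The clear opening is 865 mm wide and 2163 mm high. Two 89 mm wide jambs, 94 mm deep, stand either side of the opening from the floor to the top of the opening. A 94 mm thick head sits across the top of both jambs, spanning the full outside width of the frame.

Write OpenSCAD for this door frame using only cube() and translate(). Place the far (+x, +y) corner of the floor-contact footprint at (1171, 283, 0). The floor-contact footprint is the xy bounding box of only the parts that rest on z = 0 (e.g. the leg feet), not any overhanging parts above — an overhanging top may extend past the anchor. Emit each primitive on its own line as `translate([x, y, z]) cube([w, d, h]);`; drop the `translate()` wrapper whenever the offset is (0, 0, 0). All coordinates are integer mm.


translate([128, 189, 0]) cube([89, 94, 2163]);
translate([1082, 189, 0]) cube([89, 94, 2163]);
translate([128, 189, 2163]) cube([1043, 94, 94]);


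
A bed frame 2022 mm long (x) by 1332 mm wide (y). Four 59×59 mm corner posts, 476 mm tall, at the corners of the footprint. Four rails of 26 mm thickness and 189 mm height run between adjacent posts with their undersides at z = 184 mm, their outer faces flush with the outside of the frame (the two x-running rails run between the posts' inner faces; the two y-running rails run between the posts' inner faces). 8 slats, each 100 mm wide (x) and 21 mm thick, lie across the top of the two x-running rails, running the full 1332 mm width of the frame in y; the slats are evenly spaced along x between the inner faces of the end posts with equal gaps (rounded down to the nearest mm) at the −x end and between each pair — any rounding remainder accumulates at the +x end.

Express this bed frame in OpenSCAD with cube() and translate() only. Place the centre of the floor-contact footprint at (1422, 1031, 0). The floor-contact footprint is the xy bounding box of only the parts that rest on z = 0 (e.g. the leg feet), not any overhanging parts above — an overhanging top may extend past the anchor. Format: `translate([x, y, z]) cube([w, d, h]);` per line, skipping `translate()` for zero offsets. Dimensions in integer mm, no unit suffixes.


translate([411, 365, 0]) cube([59, 59, 476]);
translate([411, 1638, 0]) cube([59, 59, 476]);
translate([2374, 365, 0]) cube([59, 59, 476]);
translate([2374, 1638, 0]) cube([59, 59, 476]);
translate([470, 365, 184]) cube([1904, 26, 189]);
translate([470, 1671, 184]) cube([1904, 26, 189]);
translate([411, 424, 184]) cube([26, 1214, 189]);
translate([2407, 424, 184]) cube([26, 1214, 189]);
translate([592, 365, 373]) cube([100, 1332, 21]);
translate([814, 365, 373]) cube([100, 1332, 21]);
translate([1036, 365, 373]) cube([100, 1332, 21]);
translate([1258, 365, 373]) cube([100, 1332, 21]);
translate([1480, 365, 373]) cube([100, 1332, 21]);
translate([1702, 365, 373]) cube([100, 1332, 21]);
translate([1924, 365, 373]) cube([100, 1332, 21]);
translate([2146, 365, 373]) cube([100, 1332, 21]);


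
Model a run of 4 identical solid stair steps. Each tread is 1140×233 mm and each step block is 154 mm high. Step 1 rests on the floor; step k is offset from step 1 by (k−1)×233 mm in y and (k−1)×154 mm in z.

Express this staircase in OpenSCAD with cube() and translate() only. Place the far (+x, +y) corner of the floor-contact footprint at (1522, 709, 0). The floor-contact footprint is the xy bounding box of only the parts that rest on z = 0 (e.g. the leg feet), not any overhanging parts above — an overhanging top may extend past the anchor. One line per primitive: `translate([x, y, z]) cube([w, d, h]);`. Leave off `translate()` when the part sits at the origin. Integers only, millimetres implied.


translate([382, 476, 0]) cube([1140, 233, 154]);
translate([382, 709, 154]) cube([1140, 233, 154]);
translate([382, 942, 308]) cube([1140, 233, 154]);
translate([382, 1175, 462]) cube([1140, 233, 154]);


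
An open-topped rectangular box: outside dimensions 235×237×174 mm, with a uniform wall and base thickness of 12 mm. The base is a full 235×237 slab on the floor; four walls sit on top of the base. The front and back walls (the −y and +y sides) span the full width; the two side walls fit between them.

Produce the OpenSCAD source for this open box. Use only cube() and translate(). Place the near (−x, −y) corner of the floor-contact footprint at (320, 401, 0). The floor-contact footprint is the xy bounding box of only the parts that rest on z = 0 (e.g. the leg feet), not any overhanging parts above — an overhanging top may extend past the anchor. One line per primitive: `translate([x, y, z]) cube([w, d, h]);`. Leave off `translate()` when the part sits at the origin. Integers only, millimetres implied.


translate([320, 401, 0]) cube([235, 237, 12]);
translate([320, 401, 12]) cube([235, 12, 162]);
translate([320, 626, 12]) cube([235, 12, 162]);
translate([320, 413, 12]) cube([12, 213, 162]);
translate([543, 413, 12]) cube([12, 213, 162]);


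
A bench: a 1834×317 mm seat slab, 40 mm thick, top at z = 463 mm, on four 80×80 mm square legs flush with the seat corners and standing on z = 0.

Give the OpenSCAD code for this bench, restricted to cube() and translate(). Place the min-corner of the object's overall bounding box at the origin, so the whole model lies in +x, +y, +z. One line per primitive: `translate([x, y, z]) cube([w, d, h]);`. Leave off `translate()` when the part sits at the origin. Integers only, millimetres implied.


translate([0, 0, 423]) cube([1834, 317, 40]);
cube([80, 80, 423]);
translate([0, 237, 0]) cube([80, 80, 423]);
translate([1754, 0, 0]) cube([80, 80, 423]);
translate([1754, 237, 0]) cube([80, 80, 423]);


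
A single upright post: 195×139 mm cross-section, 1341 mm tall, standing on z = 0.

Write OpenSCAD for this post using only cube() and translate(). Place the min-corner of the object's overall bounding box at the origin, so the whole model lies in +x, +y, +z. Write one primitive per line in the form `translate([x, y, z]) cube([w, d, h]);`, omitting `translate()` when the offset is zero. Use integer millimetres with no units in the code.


cube([195, 139, 1341]);


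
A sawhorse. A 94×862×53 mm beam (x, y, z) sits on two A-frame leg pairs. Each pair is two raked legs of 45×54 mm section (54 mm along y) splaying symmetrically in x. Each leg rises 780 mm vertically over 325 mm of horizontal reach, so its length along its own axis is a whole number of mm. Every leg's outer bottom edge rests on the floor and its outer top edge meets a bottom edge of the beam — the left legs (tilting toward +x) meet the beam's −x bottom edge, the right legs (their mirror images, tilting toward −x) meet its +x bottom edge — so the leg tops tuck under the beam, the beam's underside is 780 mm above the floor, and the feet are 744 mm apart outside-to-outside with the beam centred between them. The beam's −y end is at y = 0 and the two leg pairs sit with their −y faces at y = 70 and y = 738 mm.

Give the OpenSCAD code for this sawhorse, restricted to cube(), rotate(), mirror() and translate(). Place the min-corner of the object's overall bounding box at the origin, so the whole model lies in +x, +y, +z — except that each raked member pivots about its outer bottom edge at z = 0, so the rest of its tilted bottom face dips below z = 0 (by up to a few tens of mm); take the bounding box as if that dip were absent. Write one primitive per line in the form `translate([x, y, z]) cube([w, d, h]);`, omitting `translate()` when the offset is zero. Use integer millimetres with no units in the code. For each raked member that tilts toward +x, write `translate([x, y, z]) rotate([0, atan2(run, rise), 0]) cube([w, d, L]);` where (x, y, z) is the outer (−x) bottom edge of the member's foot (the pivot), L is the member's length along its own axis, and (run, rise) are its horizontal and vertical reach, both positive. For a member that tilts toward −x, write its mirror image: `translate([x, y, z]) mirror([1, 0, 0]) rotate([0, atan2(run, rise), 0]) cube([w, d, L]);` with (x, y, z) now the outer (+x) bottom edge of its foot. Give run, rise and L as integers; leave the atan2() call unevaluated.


translate([325, 0, 780]) cube([94, 862, 53]);
translate([0, 70, 0]) rotate([0, atan2(325, 780), 0]) cube([45, 54, 845]);
translate([744, 70, 0]) mirror([1, 0, 0]) rotate([0, atan2(325, 780), 0]) cube([45, 54, 845]);
translate([0, 738, 0]) rotate([0, atan2(325, 780), 0]) cube([45, 54, 845]);
translate([744, 738, 0]) mirror([1, 0, 0]) rotate([0, atan2(325, 780), 0]) cube([45, 54, 845]);


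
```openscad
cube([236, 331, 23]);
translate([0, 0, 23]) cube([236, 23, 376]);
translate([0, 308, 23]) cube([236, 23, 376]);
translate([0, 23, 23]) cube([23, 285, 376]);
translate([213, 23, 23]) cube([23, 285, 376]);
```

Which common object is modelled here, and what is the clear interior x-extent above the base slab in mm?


An open box. The internal width is 190 mm.

A 236×331 base slab with four walls standing on it — an open box. The base is 236 mm wide and the walls are 23 mm thick, so the internal width is 236 − 2 × 23 = 190 mm.


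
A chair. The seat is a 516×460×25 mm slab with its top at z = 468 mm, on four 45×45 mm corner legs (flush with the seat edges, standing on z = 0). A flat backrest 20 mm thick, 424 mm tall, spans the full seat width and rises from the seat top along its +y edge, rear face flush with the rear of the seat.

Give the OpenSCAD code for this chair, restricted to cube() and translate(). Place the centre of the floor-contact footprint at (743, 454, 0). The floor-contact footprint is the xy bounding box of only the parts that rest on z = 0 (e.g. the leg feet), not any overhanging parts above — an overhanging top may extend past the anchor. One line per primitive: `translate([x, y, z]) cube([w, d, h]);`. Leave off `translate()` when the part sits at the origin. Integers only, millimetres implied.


translate([485, 224, 443]) cube([516, 460, 25]);
translate([485, 224, 0]) cube([45, 45, 443]);
translate([956, 224, 0]) cube([45, 45, 443]);
translate([485, 639, 0]) cube([45, 45, 443]);
translate([956, 639, 0]) cube([45, 45, 443]);
translate([485, 664, 468]) cube([516, 20, 424]);


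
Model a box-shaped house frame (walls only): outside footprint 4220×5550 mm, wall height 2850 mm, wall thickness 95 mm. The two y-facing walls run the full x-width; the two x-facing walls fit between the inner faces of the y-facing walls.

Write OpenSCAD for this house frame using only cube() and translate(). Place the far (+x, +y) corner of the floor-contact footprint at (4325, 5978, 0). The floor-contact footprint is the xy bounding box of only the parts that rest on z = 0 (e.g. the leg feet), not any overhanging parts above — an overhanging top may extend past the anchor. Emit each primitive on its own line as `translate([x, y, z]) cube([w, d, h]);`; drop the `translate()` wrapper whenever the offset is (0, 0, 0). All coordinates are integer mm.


translate([105, 428, 0]) cube([4220, 95, 2850]);
translate([105, 5883, 0]) cube([4220, 95, 2850]);
translate([105, 523, 0]) cube([95, 5360, 2850]);
translate([4230, 523, 0]) cube([95, 5360, 2850]);


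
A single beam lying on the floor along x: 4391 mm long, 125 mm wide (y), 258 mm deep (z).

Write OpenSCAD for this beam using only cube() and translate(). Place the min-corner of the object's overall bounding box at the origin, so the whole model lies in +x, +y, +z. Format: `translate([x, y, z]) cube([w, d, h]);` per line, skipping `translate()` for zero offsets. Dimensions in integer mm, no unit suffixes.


cube([4391, 125, 258]);


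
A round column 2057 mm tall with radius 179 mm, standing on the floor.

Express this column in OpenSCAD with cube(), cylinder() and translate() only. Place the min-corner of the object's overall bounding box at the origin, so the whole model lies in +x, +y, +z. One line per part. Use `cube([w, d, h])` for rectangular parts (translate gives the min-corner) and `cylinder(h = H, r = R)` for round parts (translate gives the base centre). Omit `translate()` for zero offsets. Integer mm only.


translate([179, 179, 0]) cylinder(h = 2057, r = 179);


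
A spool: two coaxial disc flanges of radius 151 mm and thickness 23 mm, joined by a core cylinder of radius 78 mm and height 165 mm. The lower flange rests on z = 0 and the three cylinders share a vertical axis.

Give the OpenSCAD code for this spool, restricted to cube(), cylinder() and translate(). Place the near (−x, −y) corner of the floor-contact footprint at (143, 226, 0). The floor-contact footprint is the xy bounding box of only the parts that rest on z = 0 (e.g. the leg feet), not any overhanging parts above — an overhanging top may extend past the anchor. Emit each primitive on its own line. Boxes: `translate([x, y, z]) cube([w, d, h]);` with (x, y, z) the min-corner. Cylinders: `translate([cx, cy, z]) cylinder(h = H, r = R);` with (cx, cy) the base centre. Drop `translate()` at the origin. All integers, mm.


translate([294, 377, 0]) cylinder(h = 23, r = 151);
translate([294, 377, 23]) cylinder(h = 165, r = 78);
translate([294, 377, 188]) cylinder(h = 23, r = 151);


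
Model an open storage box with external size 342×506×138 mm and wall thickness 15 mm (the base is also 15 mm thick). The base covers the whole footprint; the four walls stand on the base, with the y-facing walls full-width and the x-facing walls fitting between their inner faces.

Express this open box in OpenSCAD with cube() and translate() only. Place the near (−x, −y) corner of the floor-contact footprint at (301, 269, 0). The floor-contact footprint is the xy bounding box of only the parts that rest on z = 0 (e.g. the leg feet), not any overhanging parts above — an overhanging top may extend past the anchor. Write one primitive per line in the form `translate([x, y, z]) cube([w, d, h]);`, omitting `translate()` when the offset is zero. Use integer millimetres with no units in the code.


translate([301, 269, 0]) cube([342, 506, 15]);
translate([301, 269, 15]) cube([342, 15, 123]);
translate([301, 760, 15]) cube([342, 15, 123]);
translate([301, 284, 15]) cube([15, 476, 123]);
translate([628, 284, 15]) cube([15, 476, 123]);


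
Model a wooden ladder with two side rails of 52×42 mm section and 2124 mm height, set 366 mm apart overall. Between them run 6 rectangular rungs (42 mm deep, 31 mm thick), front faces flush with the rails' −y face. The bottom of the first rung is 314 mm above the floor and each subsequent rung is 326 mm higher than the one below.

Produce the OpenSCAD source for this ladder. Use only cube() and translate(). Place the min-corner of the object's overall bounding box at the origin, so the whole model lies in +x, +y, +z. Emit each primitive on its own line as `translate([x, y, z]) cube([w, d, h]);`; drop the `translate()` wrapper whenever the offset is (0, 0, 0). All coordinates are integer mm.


cube([52, 42, 2124]);
translate([314, 0, 0]) cube([52, 42, 2124]);
translate([52, 0, 314]) cube([262, 42, 31]);
translate([52, 0, 640]) cube([262, 42, 31]);
translate([52, 0, 966]) cube([262, 42, 31]);
translate([52, 0, 1292]) cube([262, 42, 31]);
translate([52, 0, 1618]) cube([262, 42, 31]);
translate([52, 0, 1944]) cube([262, 42, 31]);


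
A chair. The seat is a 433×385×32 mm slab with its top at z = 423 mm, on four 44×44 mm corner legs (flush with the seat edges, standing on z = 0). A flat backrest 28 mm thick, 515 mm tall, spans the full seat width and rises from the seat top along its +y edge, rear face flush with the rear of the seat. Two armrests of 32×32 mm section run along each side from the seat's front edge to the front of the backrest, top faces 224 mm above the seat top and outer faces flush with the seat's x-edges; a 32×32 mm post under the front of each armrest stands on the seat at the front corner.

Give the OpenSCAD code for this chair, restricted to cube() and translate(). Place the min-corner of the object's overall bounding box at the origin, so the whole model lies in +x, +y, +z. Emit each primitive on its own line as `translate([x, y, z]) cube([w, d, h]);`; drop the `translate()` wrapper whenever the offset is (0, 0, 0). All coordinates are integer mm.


translate([0, 0, 391]) cube([433, 385, 32]);
cube([44, 44, 391]);
translate([389, 0, 0]) cube([44, 44, 391]);
translate([0, 341, 0]) cube([44, 44, 391]);
translate([389, 341, 0]) cube([44, 44, 391]);
translate([0, 357, 423]) cube([433, 28, 515]);
translate([0, 0, 615]) cube([32, 357, 32]);
translate([401, 0, 615]) cube([32, 357, 32]);
translate([0, 0, 423]) cube([32, 32, 192]);
translate([401, 0, 423]) cube([32, 32, 192]);


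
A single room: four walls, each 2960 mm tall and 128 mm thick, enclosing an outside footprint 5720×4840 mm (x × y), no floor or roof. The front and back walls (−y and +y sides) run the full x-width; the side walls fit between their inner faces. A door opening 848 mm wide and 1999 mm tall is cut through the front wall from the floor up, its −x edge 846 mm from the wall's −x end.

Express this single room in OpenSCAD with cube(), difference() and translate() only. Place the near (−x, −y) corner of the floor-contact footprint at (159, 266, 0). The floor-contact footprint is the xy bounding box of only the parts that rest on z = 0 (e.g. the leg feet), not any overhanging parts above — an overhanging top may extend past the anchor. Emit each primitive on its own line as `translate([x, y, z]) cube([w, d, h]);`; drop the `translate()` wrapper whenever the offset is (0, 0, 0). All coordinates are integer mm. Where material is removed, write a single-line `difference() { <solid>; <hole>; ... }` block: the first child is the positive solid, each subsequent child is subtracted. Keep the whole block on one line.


difference() { translate([159, 266, 0]) cube([5720, 128, 2960]); translate([1005, 266, 0]) cube([848, 128, 1999]); }
translate([159, 4978, 0]) cube([5720, 128, 2960]);
translate([159, 394, 0]) cube([128, 4584, 2960]);
translate([5751, 394, 0]) cube([128, 4584, 2960]);


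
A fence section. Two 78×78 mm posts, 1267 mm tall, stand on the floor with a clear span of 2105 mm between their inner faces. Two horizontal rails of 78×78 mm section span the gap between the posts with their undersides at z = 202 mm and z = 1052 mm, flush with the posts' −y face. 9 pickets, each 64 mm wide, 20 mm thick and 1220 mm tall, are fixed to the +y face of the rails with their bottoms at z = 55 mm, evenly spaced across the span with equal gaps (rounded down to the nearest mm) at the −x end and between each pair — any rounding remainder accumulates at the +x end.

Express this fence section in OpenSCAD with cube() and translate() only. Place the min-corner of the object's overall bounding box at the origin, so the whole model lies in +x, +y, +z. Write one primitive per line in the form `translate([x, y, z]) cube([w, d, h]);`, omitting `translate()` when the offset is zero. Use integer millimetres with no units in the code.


cube([78, 78, 1267]);
translate([2183, 0, 0]) cube([78, 78, 1267]);
translate([78, 0, 202]) cube([2105, 78, 78]);
translate([78, 0, 1052]) cube([2105, 78, 78]);
translate([230, 78, 55]) cube([64, 20, 1220]);
translate([446, 78, 55]) cube([64, 20, 1220]);
translate([662, 78, 55]) cube([64, 20, 1220]);
translate([878, 78, 55]) cube([64, 20, 1220]);
translate([1094, 78, 55]) cube([64, 20, 1220]);
translate([1310, 78, 55]) cube([64, 20, 1220]);
translate([1526, 78, 55]) cube([64, 20, 1220]);
translate([1742, 78, 55]) cube([64, 20, 1220]);
translate([1958, 78, 55]) cube([64, 20, 1220]);


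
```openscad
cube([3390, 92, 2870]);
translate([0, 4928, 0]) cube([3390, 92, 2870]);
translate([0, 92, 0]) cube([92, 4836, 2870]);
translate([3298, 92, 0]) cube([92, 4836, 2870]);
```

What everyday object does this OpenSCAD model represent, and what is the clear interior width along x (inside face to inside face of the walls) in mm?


A house (or room) frame. The interior width is 3206 mm.

Four 2870 mm walls enclosing a rectangle with no floor or roof — a room or house frame. Outside width is 3390 mm and wall thickness is 92 mm, so the interior width is 3390 − 2 × 92 = 3206 mm.


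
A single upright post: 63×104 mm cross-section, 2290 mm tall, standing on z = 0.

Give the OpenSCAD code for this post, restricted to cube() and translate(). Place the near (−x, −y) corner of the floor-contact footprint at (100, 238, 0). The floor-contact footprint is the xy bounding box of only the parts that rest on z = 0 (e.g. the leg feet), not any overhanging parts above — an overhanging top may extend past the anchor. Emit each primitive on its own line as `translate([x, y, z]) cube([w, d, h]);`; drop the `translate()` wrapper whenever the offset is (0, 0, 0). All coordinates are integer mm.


translate([100, 238, 0]) cube([63, 104, 2290]);


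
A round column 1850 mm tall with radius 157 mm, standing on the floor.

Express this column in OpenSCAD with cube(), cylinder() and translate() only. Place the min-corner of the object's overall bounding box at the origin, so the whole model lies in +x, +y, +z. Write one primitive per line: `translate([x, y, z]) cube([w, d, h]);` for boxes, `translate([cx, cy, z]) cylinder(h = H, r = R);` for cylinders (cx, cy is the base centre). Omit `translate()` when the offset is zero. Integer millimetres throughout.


translate([157, 157, 0]) cylinder(h = 1850, r = 157);


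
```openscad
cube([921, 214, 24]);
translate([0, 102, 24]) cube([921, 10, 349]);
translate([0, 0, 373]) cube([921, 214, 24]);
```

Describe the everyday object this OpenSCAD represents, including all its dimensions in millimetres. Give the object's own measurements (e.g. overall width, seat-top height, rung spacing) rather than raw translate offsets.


An I-beam lying along x, 921 mm long. Overall section height 397 mm. Two flanges 214 mm wide (y) and 24 mm thick, one on the floor and one at the top; a web 10 mm thick runs between them, centred on the flange width.


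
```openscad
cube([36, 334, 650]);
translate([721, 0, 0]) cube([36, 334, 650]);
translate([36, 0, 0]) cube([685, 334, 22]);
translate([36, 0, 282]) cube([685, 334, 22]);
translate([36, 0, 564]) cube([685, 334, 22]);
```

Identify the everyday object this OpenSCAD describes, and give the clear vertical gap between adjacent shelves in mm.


A bookshelf. The clear shelf gap is 260 mm.

Two tall side panels with 3 horizontal boards between them — a bookshelf. The first two shelf undersides are at z = 0 and z = 282; with shelf thickness 22, the clear gap is 282 − 0 − 22 = 260 mm.


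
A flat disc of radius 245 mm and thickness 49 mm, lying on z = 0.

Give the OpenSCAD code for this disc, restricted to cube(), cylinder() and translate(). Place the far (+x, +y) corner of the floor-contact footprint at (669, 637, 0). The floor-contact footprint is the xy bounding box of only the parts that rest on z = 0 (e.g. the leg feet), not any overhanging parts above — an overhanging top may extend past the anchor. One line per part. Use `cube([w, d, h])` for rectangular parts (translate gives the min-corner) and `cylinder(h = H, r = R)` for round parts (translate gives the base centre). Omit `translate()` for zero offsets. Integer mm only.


translate([424, 392, 0]) cylinder(h = 49, r = 245);


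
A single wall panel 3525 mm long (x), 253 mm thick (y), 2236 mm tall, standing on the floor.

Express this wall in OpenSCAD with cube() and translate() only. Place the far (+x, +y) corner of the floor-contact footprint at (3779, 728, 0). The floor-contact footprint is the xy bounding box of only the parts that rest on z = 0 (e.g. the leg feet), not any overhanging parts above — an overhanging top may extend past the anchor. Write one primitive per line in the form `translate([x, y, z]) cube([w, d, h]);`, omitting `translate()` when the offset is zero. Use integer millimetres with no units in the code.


translate([254, 475, 0]) cube([3525, 253, 2236]);


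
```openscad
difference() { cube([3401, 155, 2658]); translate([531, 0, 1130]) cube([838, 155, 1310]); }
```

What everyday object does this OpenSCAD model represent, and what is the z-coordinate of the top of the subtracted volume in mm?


A wall with a window opening. The window head height is 2440 mm.

A wall with a rectangular opening subtracted — a window. Sill at z = 1130, opening 1310 mm tall, so the head is at 1130 + 1310 = 2440 mm.


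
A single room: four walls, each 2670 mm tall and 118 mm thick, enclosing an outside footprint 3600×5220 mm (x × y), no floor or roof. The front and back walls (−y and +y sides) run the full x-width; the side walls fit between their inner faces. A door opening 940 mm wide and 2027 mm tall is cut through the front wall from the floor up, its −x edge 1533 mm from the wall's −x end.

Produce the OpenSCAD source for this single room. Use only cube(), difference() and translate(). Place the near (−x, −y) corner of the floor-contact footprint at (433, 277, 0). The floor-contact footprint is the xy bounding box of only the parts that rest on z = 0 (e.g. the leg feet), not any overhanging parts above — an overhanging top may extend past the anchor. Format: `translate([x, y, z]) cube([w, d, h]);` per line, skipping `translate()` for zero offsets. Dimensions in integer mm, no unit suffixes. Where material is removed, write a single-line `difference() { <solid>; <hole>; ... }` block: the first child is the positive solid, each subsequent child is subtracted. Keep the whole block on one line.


difference() { translate([433, 277, 0]) cube([3600, 118, 2670]); translate([1966, 277, 0]) cube([940, 118, 2027]); }
translate([433, 5379, 0]) cube([3600, 118, 2670]);
translate([433, 395, 0]) cube([118, 4984, 2670]);
translate([3915, 395, 0]) cube([118, 4984, 2670]);


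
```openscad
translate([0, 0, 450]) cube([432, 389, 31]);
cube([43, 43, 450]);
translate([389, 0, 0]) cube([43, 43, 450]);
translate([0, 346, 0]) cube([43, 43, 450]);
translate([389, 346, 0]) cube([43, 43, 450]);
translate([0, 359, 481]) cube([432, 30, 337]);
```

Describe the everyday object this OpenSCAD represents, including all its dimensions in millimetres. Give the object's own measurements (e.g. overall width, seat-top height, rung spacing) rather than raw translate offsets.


A chair. The seat is a 432×389×31 mm slab with its top at z = 481 mm, on four 43×43 mm corner legs (flush with the seat edges, standing on z = 0). A flat backrest 30 mm thick, 337 mm tall, spans the full seat width and rises from the seat top along its +y edge, rear face flush with the rear of the seat.


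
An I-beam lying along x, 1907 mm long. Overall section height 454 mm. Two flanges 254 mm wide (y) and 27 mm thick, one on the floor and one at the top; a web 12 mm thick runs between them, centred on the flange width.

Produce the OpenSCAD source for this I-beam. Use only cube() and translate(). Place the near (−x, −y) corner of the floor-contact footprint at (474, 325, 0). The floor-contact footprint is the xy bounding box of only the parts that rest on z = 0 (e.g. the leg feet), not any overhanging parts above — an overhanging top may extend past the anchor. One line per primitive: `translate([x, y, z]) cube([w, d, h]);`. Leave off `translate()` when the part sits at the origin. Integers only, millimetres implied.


translate([474, 325, 0]) cube([1907, 254, 27]);
translate([474, 446, 27]) cube([1907, 12, 400]);
translate([474, 325, 427]) cube([1907, 254, 27]);


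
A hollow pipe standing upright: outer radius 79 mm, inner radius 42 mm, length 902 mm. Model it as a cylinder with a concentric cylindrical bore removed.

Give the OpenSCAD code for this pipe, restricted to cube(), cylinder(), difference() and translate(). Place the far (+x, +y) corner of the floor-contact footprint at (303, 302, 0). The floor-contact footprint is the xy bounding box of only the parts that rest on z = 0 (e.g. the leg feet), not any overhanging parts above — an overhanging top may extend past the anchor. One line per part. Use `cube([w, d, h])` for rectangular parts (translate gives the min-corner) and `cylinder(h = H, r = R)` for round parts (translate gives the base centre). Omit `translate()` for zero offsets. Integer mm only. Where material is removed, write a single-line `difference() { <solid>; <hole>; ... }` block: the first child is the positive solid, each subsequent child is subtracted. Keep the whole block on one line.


difference() { translate([224, 223, 0]) cylinder(h = 902, r = 79); translate([224, 223, 0]) cylinder(h = 902, r = 42); }


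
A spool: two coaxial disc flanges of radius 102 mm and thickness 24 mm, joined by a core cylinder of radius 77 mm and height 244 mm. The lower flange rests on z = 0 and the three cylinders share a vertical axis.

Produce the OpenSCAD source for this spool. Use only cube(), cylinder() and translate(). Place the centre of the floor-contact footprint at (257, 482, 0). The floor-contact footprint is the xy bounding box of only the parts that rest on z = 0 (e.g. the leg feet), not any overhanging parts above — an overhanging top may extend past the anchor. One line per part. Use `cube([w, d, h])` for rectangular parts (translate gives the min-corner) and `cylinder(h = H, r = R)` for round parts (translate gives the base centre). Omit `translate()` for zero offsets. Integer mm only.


translate([257, 482, 0]) cylinder(h = 24, r = 102);
translate([257, 482, 24]) cylinder(h = 244, r = 77);
translate([257, 482, 268]) cylinder(h = 24, r = 102);


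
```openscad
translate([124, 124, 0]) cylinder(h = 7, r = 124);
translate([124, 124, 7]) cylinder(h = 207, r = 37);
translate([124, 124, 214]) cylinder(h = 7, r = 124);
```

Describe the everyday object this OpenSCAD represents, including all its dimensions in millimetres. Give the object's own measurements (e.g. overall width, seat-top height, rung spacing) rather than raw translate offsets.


A spool: two coaxial disc flanges of radius 124 mm and thickness 7 mm, joined by a core cylinder of radius 37 mm and height 207 mm. The lower flange rests on z = 0 and the three cylinders share a vertical axis.


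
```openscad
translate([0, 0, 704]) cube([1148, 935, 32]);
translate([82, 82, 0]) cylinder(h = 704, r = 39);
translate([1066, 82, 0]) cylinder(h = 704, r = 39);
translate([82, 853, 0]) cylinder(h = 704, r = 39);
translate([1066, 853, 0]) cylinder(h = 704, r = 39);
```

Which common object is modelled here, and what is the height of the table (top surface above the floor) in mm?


A table. The table height is 736 mm.

A 1148×935×32 slab sits at z = 704 on four Ø78 mm round legs — a table. The top surface is at 704 + 32 = 736 mm.


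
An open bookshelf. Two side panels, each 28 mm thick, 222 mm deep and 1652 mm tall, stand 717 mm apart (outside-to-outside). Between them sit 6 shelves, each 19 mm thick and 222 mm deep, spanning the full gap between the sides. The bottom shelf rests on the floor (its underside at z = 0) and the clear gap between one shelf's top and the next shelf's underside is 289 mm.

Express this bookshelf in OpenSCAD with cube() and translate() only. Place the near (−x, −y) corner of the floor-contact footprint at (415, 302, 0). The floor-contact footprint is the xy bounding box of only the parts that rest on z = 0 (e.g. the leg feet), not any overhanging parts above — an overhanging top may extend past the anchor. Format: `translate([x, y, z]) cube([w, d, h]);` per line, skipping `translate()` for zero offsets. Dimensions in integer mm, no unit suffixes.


translate([415, 302, 0]) cube([28, 222, 1652]);
translate([1104, 302, 0]) cube([28, 222, 1652]);
translate([443, 302, 0]) cube([661, 222, 19]);
translate([443, 302, 308]) cube([661, 222, 19]);
translate([443, 302, 616]) cube([661, 222, 19]);
translate([443, 302, 924]) cube([661, 222, 19]);
translate([443, 302, 1232]) cube([661, 222, 19]);
translate([443, 302, 1540]) cube([661, 222, 19]);


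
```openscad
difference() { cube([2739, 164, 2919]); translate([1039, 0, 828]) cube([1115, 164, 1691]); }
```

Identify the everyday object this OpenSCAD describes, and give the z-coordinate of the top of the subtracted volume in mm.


A wall with a window opening. The window head height is 2519 mm.

A wall with a rectangular opening subtracted — a window. Sill at z = 828, opening 1691 mm tall, so the head is at 828 + 1691 = 2519 mm.


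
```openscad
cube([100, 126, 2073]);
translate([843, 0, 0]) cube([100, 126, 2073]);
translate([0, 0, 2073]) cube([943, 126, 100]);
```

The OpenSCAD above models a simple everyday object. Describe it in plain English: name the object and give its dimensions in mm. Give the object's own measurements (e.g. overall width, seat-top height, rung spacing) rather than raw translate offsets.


A door frame. The clear opening is 743 mm wide and 2073 mm high. Two 100 mm wide jambs, 126 mm deep, stand either side of the opening from the floor to the top of the opening. A 100 mm thick head sits across the top of both jambs, spanning the full outside width of the frame.


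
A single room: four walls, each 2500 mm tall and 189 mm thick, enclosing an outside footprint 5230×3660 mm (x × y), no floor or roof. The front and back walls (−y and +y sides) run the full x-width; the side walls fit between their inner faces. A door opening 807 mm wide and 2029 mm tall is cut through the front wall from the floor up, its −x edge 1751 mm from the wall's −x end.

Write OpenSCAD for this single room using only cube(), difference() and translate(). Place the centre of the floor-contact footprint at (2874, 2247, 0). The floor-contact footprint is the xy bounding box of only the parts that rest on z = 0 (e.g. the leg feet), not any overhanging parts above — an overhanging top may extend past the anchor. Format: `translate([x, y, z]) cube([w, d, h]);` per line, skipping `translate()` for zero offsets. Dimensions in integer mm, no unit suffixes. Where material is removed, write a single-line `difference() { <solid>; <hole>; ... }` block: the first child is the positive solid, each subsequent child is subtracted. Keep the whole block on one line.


difference() { translate([259, 417, 0]) cube([5230, 189, 2500]); translate([2010, 417, 0]) cube([807, 189, 2029]); }
translate([259, 3888, 0]) cube([5230, 189, 2500]);
translate([259, 606, 0]) cube([189, 3282, 2500]);
translate([5300, 606, 0]) cube([189, 3282, 2500]);


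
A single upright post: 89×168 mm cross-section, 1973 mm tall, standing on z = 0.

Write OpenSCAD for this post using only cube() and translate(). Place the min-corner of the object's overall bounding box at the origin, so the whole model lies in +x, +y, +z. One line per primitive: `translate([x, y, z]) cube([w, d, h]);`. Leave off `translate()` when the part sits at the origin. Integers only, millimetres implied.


cube([89, 168, 1973]);


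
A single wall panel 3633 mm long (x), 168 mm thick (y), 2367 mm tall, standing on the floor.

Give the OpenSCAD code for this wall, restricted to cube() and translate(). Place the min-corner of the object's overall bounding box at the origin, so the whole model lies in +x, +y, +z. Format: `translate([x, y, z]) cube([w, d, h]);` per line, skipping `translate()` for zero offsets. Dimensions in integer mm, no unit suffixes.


cube([3633, 168, 2367]);


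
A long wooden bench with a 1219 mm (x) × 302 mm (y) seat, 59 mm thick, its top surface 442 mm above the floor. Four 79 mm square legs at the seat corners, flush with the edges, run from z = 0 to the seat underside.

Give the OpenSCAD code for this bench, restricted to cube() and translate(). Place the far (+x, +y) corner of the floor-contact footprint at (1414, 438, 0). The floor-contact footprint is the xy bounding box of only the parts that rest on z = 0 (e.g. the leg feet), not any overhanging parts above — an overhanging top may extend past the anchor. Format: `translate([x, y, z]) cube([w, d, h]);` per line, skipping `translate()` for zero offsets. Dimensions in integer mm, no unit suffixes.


// leg_h = 442 − 59 = 383
translate([195, 136, 383]) cube([1219, 302, 59]);
translate([195, 136, 0]) cube([79, 79, 383]);
translate([195, 359, 0]) cube([79, 79, 383]);
translate([1335, 136, 0]) cube([79, 79, 383]);
translate([1335, 359, 0]) cube([79, 79, 383]);


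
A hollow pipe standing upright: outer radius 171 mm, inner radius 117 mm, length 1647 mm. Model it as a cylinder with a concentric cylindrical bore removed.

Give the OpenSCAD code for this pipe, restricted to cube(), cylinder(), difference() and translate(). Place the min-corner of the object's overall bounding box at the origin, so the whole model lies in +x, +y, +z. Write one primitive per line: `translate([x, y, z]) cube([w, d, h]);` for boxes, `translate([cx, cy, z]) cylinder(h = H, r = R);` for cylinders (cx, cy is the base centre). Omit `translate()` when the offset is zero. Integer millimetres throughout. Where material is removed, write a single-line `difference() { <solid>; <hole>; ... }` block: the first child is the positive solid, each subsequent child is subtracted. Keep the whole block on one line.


difference() { translate([171, 171, 0]) cylinder(h = 1647, r = 171); translate([171, 171, 0]) cylinder(h = 1647, r = 117); }


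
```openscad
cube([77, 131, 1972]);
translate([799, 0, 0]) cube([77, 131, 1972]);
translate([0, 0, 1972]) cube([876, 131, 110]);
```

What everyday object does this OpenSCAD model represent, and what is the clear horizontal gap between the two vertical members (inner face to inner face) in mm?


A door frame. The clear opening width is 722 mm.

Two 1972 mm tall posts with a header on top — a door frame. The left jamb is 77 mm wide at x = 0; the right jamb starts at x = 799. The clear opening is 799 − 77 = 722 mm.


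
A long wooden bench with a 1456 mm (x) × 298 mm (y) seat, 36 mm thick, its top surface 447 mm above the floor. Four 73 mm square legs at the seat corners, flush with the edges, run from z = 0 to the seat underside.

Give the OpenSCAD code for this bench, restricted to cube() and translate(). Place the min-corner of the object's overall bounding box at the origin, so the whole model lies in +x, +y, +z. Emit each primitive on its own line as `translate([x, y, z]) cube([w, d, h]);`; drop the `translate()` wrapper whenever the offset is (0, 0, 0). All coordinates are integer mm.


// leg_h = 447 − 36 = 411
translate([0, 0, 411]) cube([1456, 298, 36]);
cube([73, 73, 411]);
translate([0, 225, 0]) cube([73, 73, 411]);
translate([1383, 0, 0]) cube([73, 73, 411]);
translate([1383, 225, 0]) cube([73, 73, 411]);


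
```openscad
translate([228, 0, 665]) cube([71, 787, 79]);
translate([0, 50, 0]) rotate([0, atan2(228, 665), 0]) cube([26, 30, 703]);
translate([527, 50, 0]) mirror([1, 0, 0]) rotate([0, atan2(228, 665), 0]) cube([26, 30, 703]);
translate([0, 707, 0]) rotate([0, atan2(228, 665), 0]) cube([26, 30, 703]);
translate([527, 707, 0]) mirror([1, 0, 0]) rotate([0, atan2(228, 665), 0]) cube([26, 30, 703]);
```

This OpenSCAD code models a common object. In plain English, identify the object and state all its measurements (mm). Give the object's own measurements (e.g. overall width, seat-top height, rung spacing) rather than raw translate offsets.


A sawhorse. A 71×787×79 mm beam (x, y, z) sits on two A-frame leg pairs. Each pair is two raked legs of 26×30 mm section (30 mm along y) splaying symmetrically in x. Each leg rises 665 mm vertically over 228 mm of horizontal reach and is 703 mm long along its own axis. Every leg's outer bottom edge rests on the floor and its outer top edge meets a bottom edge of the beam — the left legs (tilting toward +x) meet the beam's −x bottom edge, the right legs (their mirror images, tilting toward −x) meet its +x bottom edge — so the leg tops tuck under the beam, the beam's underside is 665 mm above the floor, and the feet are 527 mm apart outside-to-outside with the beam centred between them. The two leg pairs are set in 50 mm from either end of the beam.
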